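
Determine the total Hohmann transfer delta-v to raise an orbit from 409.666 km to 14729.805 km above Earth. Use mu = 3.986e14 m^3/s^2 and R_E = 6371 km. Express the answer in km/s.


r1 = 6780.6660 km = 6.780666e+06 m
r2 = 21100.8050 km = 2.1100805e+07 m
dv1 = sqrt(mu/r1)*(sqrt(2*r2/(r1+r2)) - 1) = 1765.6440 m/s
dv2 = sqrt(mu/r2)*(1 - sqrt(2*r1/(r1+r2))) = 1315.1092 m/s
total dv = |dv1| + |dv2| = 1765.6440 + 1315.1092 = 3080.7532 m/s = 3.0808 km/s

3.0808 km/s


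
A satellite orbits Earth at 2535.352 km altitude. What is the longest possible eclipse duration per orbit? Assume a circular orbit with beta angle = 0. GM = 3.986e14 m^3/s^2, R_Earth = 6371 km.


r = 8906.3520 km
T = 139.4151 min
Eclipse fraction = arcsin(R_E/r)/pi = arcsin(6371.0000/8906.3520)/pi
= arcsin(0.7153322)/pi = 0.2537246
Eclipse duration = 0.2537246 * 139.4151 = 35.3730 min

35.3730 minutes


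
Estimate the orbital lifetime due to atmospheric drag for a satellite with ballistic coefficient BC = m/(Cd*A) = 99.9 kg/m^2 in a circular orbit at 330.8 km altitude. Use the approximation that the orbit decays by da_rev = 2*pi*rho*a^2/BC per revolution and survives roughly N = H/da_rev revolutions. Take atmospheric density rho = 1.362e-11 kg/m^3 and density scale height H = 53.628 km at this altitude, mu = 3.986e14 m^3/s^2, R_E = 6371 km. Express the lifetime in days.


a = R_E + alt = 6701.8000 km = 6.7018e+06 m
da_rev = 2*pi*rho*a^2/BC = 2*pi*1.362e-11*(6.7018e+06)^2/99.9 = 38.474627 m per revolution
N = H/da_rev = 53628.0000 m / 38.474627 m = 1393.8537 revolutions
P = 2*pi*sqrt(a^3/mu) = 5460.0726 s
lifetime = N*P = 1393.8537 * 5460.0726 = 7.6105423e+06 s = 88.0850 days

88.0850 days


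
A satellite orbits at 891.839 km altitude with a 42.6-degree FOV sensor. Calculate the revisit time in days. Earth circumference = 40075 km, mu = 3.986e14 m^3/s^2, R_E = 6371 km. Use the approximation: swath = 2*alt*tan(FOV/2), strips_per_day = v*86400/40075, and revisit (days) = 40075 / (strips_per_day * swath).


swath = 2*891.839*tan(0.3717551) = 695.4270 km
v = sqrt(mu/r) = 7408.2467 m/s = 7.4082 km/s
strips/day = v*86400/40075 = 7.4082*86400/40075 = 15.9719
coverage/day = strips * swath = 15.9719 * 695.4270 = 11107.2665 km
revisit = 40075 / 11107.2665 = 3.6080 days

3.6080 days


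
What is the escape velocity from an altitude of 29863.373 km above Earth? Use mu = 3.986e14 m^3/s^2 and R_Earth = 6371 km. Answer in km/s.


r = 6371.0 + 29863.373 = 36234.3730 km = 3.6234373e+07 m
v_esc = sqrt(2*mu/r) = sqrt(2*3.986e14 / 3.6234373e+07)
v_esc = 4690.5446 m/s = 4.6905 km/s

4.6905 km/s


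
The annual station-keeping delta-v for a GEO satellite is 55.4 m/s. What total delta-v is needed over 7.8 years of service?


dV = rate * years = 55.4 * 7.8
dV = 432.1200 m/s

432.1200 m/s


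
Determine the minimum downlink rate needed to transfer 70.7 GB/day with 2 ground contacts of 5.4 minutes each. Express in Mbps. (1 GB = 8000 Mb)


total contact time = 2 * 5.4 * 60 = 648.0000 s
data = 70.7 GB = 565600.0000 Mb
rate = 565600.0000 / 648.0000 = 872.8395 Mbps

872.8395 Mbps


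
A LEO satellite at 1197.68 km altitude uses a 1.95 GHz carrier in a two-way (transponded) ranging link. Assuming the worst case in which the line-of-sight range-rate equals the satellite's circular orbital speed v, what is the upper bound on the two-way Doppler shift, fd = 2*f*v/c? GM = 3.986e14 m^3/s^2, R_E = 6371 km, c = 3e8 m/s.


r = 7.56868e+06 m
v = sqrt(mu/r) = 7257.0243 m/s (worst-case radial velocity)
f = 1.95 GHz = 1.95e+09 Hz
fd = 2*f*v/c = 2*1.95e+09*7257.0243/3.0e+08
fd = 94341.3155 Hz

94341.3155 Hz


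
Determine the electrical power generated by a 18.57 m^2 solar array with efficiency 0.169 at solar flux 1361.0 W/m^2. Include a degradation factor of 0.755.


P = area * eta * S * degradation
P = 18.57 * 0.169 * 1361.0 * 0.755
P = 3224.8067 W

3224.8067 W


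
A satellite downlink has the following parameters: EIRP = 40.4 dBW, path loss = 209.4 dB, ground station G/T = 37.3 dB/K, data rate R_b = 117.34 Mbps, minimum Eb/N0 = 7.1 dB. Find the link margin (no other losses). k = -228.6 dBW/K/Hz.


C/N0 = EIRP - FSPL + G/T - k = 40.4 - 209.4 + 37.3 - (-228.6)
C/N0 = 96.9000 dB-Hz
R_b = 117.34 Mbps = 1.1734e+08 bps -> 10*log10(R_b) = 80.6945 dB-Hz
Eb/N0 = C/N0 - 10*log10(R_b) = 96.9000 - 80.6945 = 16.2055 dB
Margin = Eb/N0 - Eb/N0_req = 16.2055 - 7.1 = 9.1055 dB (link closes)

9.1055 dB


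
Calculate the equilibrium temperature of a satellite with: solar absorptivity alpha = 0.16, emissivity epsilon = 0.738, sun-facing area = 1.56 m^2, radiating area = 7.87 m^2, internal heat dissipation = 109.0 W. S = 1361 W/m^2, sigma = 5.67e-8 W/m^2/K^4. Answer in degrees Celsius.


Numerator = alpha*S*A_sun + Q_int = 0.16*1361*1.56 + 109.0 = 448.7056 W
Denominator = eps*sigma*A_rad = 0.738*5.67e-8*7.87 = 3.29317e-07 W/K^4
T^4 = 1.362534e+09 K^4
T = 192.1263 K = -81.0237 C

-81.0237 degrees Celsius


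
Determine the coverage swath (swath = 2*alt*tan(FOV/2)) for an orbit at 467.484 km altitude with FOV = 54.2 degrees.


FOV = 54.2 deg = 0.9459685 rad
swath = 2 * alt * tan(FOV/2) = 2 * 467.484 * tan(0.4729842)
swath = 2 * 467.484 * 0.5117259
swath = 478.4473 km

478.4473 km


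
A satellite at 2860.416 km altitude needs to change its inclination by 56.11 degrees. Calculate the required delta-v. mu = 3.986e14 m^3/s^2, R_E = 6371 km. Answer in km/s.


r = 9231.4160 km = 9.231416e+06 m
V = sqrt(mu/r) = 6571.0457 m/s
di = 56.11 deg = 0.9793042 rad
dV = 2*V*sin(di/2) = 2*6571.0457*sin(0.4896521)
dV = 6180.9741 m/s = 6.1810 km/s

6.1810 km/s


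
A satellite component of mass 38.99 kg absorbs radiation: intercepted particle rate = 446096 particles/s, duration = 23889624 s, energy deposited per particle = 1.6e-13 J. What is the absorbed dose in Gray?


Total energy deposited = rate * time * E_per
  = 446096 * 23889624 * 1.6e-13 = 1.7051 J
Dose = E_total / mass = 1.7051 / 38.99
Dose = 0.04373251 Gy

0.0437 Gy


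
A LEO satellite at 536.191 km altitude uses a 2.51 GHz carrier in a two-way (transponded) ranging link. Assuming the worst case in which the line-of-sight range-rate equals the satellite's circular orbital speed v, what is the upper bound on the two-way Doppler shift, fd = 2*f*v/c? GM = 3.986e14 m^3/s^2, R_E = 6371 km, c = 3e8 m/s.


r = 6.907191e+06 m
v = sqrt(mu/r) = 7596.5765 m/s (worst-case radial velocity)
f = 2.51 GHz = 2.51e+09 Hz
fd = 2*f*v/c = 2*2.51e+09*7596.5765/3.0e+08
fd = 127116.0464 Hz

127116.0464 Hz


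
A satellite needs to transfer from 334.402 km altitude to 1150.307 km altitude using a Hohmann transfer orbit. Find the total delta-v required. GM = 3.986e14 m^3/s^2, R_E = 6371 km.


r1 = 6705.4020 km = 6.705402e+06 m
r2 = 7521.3070 km = 7.521307e+06 m
dv1 = sqrt(mu/r1)*(sqrt(2*r2/(r1+r2)) - 1) = 218.0040 m/s
dv2 = sqrt(mu/r2)*(1 - sqrt(2*r1/(r1+r2))) = 211.8323 m/s
total dv = |dv1| + |dv2| = 218.0040 + 211.8323 = 429.8363 m/s = 0.4298363 km/s

0.4298 km/s


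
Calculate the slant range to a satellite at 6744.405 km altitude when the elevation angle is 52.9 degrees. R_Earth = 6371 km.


h = 6744.405 km, el = 52.9 deg
d = -R_E*sin(el) + sqrt((R_E*sin(el))^2 + 2*R_E*h + h^2)
d = -6371.0000*sin(0.9232792) + sqrt((6371.0000*0.7975839)^2 + 2*6371.0000*6744.405 + 6744.405^2)
d = 7458.3259 km

7458.3259 km


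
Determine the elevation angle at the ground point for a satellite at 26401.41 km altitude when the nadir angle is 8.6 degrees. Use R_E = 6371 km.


r = R_E + alt = 32772.4100 km
Law of sines in the satellite / Earth-center / ground-point triangle:
  sin(nadir)/R_E = sin(90 + el)/r  =>  cos(el) = (r/R_E)*sin(nadir)
cos(el) = (32772.4100 / 6371.0000) * sin(8.6 deg) = 0.7692095
el = arccos(0.7692095) = 39.7170 deg
(Earth-central angle = 90 - nadir - el = 41.6830 deg)

39.7170 degrees


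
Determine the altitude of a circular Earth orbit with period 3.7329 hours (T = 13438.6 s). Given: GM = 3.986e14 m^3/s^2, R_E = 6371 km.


T = 13438.6 s
r = (mu*T^2/(4*pi^2))^(1/3) = (3.986e14 * 13438.6^2 / (4*pi^2))^(1/3)
r = 1.2216924e+07 m = 12216.9240 km
alt = r - R_E = 12216.9240 - 6371 = 5845.9240 km

5845.9240 km


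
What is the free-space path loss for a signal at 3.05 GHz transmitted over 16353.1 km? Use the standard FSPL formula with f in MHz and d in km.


f = 3.05 GHz = 3050.0000 MHz
d = 16353.1 km
FSPL = 32.44 + 20*log10(3050.0000) + 20*log10(16353.1)
FSPL = 32.44 + 69.6860 + 84.2720
FSPL = 186.3980 dB

186.3980 dB


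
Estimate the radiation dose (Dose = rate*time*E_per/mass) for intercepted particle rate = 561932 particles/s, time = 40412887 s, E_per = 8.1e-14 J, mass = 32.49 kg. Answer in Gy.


Total energy deposited = rate * time * E_per
  = 561932 * 40412887 * 8.1e-14 = 1.8395 J
Dose = E_total / mass = 1.8395 / 32.49
Dose = 0.05661597 Gy

0.0566 Gy


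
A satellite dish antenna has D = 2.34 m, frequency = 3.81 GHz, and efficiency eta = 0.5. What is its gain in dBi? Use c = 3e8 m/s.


lambda = c/f = 3e8 / 3.81e+09 = 0.07874016 m
G = eta*(pi*D/lambda)^2 = 0.5*(pi*2.34/0.07874016)^2
G = 4358.2176 (linear)
G = 10*log10(4358.2176) = 36.3931 dBi

36.3931 dBi


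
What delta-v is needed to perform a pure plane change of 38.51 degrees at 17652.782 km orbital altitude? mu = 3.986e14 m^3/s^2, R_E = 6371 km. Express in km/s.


r = 24023.7820 km = 2.4023782e+07 m
V = sqrt(mu/r) = 4073.3146 m/s
di = 38.51 deg = 0.6721263 rad
dV = 2*V*sin(di/2) = 2*4073.3146*sin(0.3360631)
dV = 2686.5386 m/s = 2.6865 km/s

2.6865 km/s


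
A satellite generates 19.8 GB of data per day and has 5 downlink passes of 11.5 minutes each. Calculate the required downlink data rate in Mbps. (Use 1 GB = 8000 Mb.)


total contact time = 5 * 11.5 * 60 = 3450.0000 s
data = 19.8 GB = 158400.0000 Mb
rate = 158400.0000 / 3450.0000 = 45.9130 Mbps

45.9130 Mbps


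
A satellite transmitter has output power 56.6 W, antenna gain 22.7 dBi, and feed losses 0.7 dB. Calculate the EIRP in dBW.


Pt = 56.6 W = 17.5282 dBW
EIRP = Pt_dBW + Gt - losses = 17.5282 + 22.7 - 0.7 = 39.5282 dBW

39.5282 dBW


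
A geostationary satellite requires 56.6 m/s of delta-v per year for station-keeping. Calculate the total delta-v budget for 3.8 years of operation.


dV = rate * years = 56.6 * 3.8
dV = 215.0800 m/s

215.0800 m/s


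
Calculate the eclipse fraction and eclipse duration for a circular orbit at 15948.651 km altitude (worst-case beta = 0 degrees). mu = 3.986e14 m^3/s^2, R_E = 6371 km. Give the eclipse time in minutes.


r = 22319.6510 km
T = 553.0840 min
Eclipse fraction = arcsin(R_E/r)/pi = arcsin(6371.0000/22319.6510)/pi
= arcsin(0.2854435)/pi = 0.0921409
Eclipse duration = 0.0921409 * 553.0840 = 50.9617 min

50.9617 minutes


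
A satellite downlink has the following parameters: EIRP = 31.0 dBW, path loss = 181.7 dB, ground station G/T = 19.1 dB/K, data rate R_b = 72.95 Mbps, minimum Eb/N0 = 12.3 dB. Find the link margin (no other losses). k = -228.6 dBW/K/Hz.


C/N0 = EIRP - FSPL + G/T - k = 31.0 - 181.7 + 19.1 - (-228.6)
C/N0 = 97.0000 dB-Hz
R_b = 72.95 Mbps = 7.295e+07 bps -> 10*log10(R_b) = 78.6303 dB-Hz
Eb/N0 = C/N0 - 10*log10(R_b) = 97.0000 - 78.6303 = 18.3697 dB
Margin = Eb/N0 - Eb/N0_req = 18.3697 - 12.3 = 6.0697 dB (link closes)

6.0697 dB


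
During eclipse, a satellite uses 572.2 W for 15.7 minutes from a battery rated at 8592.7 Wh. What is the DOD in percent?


E_used = P * t / 60 = 572.2 * 15.7 / 60 = 149.7257 Wh
DOD = E_used / E_total * 100 = 149.7257 / 8592.7 * 100
DOD = 1.7425 %

1.7425 %


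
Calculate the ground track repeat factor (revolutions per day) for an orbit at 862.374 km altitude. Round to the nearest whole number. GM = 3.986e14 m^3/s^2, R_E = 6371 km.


r = 7.233374e+06 m
T = 2*pi*sqrt(r^3/mu) = 6122.4127 s = 102.0402 min
revs/day = 1440 / 102.0402 = 14.1121
Rounded: 14 revolutions per day

14 revolutions per day


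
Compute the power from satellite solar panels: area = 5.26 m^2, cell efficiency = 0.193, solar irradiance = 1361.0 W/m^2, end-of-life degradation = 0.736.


P = area * eta * S * degradation
P = 5.26 * 0.193 * 1361.0 * 0.736
P = 1016.9017 W

1016.9017 W


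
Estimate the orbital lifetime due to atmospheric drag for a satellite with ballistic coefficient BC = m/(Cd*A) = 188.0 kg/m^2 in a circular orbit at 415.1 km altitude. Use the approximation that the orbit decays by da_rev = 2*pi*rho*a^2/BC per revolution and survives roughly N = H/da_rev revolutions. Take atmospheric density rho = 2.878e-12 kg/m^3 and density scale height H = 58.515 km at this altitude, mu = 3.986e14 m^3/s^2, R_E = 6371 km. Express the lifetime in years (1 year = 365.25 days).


a = R_E + alt = 6786.1000 km = 6.7861e+06 m
da_rev = 2*pi*rho*a^2/BC = 2*pi*2.878e-12*(6.7861e+06)^2/188.0 = 4.429486 m per revolution
N = H/da_rev = 58515.0000 m / 4.429486 m = 13210.3368 revolutions
P = 2*pi*sqrt(a^3/mu) = 5563.4169 s
lifetime = N*P = 13210.3368 * 5563.4169 = 7.3494611e+07 s = 850.6321 days
years = 850.6321 / 365.25 = 2.3289 years

2.3289 years


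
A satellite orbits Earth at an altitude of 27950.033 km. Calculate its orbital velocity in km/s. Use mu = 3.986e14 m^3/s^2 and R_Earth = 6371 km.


r = R_E + alt = 6371.0 + 27950.033 = 34321.0330 km = 3.4321033e+07 m
v = sqrt(mu/r) = sqrt(3.986e14 / 3.4321033e+07) = 3407.9128 m/s = 3.4079 km/s

3.4079 km/s


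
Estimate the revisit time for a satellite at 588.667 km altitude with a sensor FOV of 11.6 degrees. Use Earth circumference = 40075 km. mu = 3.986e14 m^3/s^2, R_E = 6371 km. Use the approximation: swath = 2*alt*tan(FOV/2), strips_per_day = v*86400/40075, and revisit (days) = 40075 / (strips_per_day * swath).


swath = 2*588.667*tan(0.1012291) = 119.5892 km
v = sqrt(mu/r) = 7567.8831 m/s = 7.5679 km/s
strips/day = v*86400/40075 = 7.5679*86400/40075 = 16.3160
coverage/day = strips * swath = 16.3160 * 119.5892 = 1951.2220 km
revisit = 40075 / 1951.2220 = 20.5384 days

20.5384 days


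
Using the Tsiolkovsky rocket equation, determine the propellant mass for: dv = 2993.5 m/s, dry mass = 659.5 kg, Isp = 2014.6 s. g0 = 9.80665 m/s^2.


ve = Isp * g0 = 2014.6 * 9.80665 = 19756.477090 m/s
mass ratio = exp(dv/ve) = exp(2993.5/19756.477090) = 1.16360149
m_prop = m_dry * (mr - 1) = 659.5 * (1.16360149 - 1)
m_prop = 107.8952 kg

107.8952 kg


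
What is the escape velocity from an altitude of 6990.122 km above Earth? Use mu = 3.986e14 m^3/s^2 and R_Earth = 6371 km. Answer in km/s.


r = 6371.0 + 6990.122 = 13361.1220 km = 1.3361122e+07 m
v_esc = sqrt(2*mu/r) = sqrt(2*3.986e14 / 1.3361122e+07)
v_esc = 7724.3542 m/s = 7.7244 km/s

7.7244 km/s


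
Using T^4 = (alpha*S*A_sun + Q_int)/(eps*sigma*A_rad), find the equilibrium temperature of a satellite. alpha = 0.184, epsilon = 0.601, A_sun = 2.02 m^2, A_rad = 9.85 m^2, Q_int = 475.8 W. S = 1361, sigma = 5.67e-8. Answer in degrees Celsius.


Numerator = alpha*S*A_sun + Q_int = 0.184*1361*2.02 + 475.8 = 981.6565 W
Denominator = eps*sigma*A_rad = 0.601*5.67e-8*9.85 = 3.3565549e-07 W/K^4
T^4 = 2.9245953e+09 K^4
T = 232.5501 K = -40.5999 C

-40.5999 degrees Celsius


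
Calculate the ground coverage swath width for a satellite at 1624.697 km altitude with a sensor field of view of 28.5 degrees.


FOV = 28.5 deg = 0.4974188 rad
swath = 2 * alt * tan(FOV/2) = 2 * 1624.697 * tan(0.2487094)
swath = 2 * 1624.697 * 0.2539676
swath = 825.2409 km

825.2409 km


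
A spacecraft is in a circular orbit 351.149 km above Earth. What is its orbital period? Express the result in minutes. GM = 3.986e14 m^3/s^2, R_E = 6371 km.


r = 6722.1490 km = 6.722149e+06 m
T = 2*pi*sqrt(r^3/mu) = 2*pi*sqrt(3.0375568e+20 / 3.986e14)
T = 5484.9595 s = 91.4160 min

91.4160 minutes


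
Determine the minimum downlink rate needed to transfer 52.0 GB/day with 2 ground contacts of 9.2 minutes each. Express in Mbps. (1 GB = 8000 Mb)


total contact time = 2 * 9.2 * 60 = 1104.0000 s
data = 52.0 GB = 416000.0000 Mb
rate = 416000.0000 / 1104.0000 = 376.8116 Mbps

376.8116 Mbps


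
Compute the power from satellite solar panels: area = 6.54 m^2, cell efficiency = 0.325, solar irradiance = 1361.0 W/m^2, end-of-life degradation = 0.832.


P = area * eta * S * degradation
P = 6.54 * 0.325 * 1361.0 * 0.832
P = 2406.8142 W

2406.8142 W


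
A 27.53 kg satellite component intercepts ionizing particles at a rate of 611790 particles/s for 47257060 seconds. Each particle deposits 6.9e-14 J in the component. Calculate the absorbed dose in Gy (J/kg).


Total energy deposited = rate * time * E_per
  = 611790 * 47257060 * 6.9e-14 = 1.9949 J
Dose = E_total / mass = 1.9949 / 27.53
Dose = 0.07246227 Gy

0.0725 Gy


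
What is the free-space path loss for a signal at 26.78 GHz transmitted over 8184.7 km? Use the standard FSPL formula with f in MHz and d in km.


f = 26.78 GHz = 26780.0000 MHz
d = 8184.7 km
FSPL = 32.44 + 20*log10(26780.0000) + 20*log10(8184.7)
FSPL = 32.44 + 88.5562 + 78.2601
FSPL = 199.2563 dB

199.2563 dB


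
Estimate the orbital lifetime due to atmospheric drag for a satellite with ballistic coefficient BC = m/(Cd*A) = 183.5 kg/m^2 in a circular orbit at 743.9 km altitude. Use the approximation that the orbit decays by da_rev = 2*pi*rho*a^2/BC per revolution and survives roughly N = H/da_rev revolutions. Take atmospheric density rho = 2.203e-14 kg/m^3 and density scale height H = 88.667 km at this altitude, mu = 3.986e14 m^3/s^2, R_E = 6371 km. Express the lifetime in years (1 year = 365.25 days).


a = R_E + alt = 7114.9000 km = 7.1149e+06 m
da_rev = 2*pi*rho*a^2/BC = 2*pi*2.203e-14*(7.1149e+06)^2/183.5 = 0.0381852728 m per revolution
N = H/da_rev = 88667.0000 m / 0.0381852728 m = 2.3220209e+06 revolutions
P = 2*pi*sqrt(a^3/mu) = 5972.6136 s
lifetime = N*P = 2.3220209e+06 * 5972.6136 = 1.3868533e+10 s = 160515.4336 days
years = 160515.4336 / 365.25 = 439.4673 years

439.4673 years


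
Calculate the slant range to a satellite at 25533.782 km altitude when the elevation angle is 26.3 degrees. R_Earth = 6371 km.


h = 25533.782 km, el = 26.3 deg
d = -R_E*sin(el) + sqrt((R_E*sin(el))^2 + 2*R_E*h + h^2)
d = -6371.0000*sin(0.4590216) + sqrt((6371.0000*0.4430712)^2 + 2*6371.0000*25533.782 + 25533.782^2)
d = 28566.5819 km

28566.5819 km


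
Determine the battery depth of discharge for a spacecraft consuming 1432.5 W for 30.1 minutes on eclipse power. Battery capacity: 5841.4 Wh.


E_used = P * t / 60 = 1432.5 * 30.1 / 60 = 718.6375 Wh
DOD = E_used / E_total * 100 = 718.6375 / 5841.4 * 100
DOD = 12.3025 %

12.3025 %


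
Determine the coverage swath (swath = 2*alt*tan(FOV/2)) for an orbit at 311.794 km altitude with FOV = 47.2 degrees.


FOV = 47.2 deg = 0.8237954 rad
swath = 2 * alt * tan(FOV/2) = 2 * 311.794 * tan(0.4118977)
swath = 2 * 311.794 * 0.4368893
swath = 272.4389 km

272.4389 km


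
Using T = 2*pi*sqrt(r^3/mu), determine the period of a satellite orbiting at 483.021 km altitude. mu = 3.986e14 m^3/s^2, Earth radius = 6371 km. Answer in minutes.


r = 6854.0210 km = 6.854021e+06 m
T = 2*pi*sqrt(r^3/mu) = 2*pi*sqrt(3.2198548e+20 / 3.986e14)
T = 5647.1506 s = 94.1192 min

94.1192 minutes


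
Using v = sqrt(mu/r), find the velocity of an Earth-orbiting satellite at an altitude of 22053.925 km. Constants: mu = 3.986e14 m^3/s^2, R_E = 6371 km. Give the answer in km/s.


r = R_E + alt = 6371.0 + 22053.925 = 28424.9250 km = 2.8424925e+07 m
v = sqrt(mu/r) = sqrt(3.986e14 / 2.8424925e+07) = 3744.7168 m/s = 3.7447 km/s

3.7447 km/s


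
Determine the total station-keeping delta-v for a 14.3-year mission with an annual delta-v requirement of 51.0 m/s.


dV = rate * years = 51.0 * 14.3
dV = 729.3000 m/s

729.3000 m/s


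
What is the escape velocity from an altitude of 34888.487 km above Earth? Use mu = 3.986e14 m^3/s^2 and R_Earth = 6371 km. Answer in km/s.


r = 6371.0 + 34888.487 = 41259.4870 km = 4.1259487e+07 m
v_esc = sqrt(2*mu/r) = sqrt(2*3.986e14 / 4.1259487e+07)
v_esc = 4395.6361 m/s = 4.3956 km/s

4.3956 km/s


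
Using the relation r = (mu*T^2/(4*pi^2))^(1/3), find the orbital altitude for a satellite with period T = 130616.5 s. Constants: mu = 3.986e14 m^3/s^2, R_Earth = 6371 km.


T = 130616.5 s
r = (mu*T^2/(4*pi^2))^(1/3) = (3.986e14 * 130616.5^2 / (4*pi^2))^(1/3)
r = 5.5640524e+07 m = 55640.5243 km
alt = r - R_E = 55640.5243 - 6371 = 49269.5243 km

49269.5243 km


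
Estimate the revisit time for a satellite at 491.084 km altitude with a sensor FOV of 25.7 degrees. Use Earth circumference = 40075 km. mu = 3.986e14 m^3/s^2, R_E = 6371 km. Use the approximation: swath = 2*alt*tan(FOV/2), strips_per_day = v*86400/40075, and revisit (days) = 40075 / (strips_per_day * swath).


swath = 2*491.084*tan(0.2242748) = 224.0446 km
v = sqrt(mu/r) = 7621.5031 m/s = 7.6215 km/s
strips/day = v*86400/40075 = 7.6215*86400/40075 = 16.4316
coverage/day = strips * swath = 16.4316 * 224.0446 = 3681.4199 km
revisit = 40075 / 3681.4199 = 10.8857 days

10.8857 days


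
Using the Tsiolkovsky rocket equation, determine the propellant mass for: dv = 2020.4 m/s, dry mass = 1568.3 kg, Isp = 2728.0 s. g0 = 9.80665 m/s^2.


ve = Isp * g0 = 2728.0 * 9.80665 = 26752.541200 m/s
mass ratio = exp(dv/ve) = exp(2020.4/26752.541200) = 1.07844673
m_prop = m_dry * (mr - 1) = 1568.3 * (1.07844673 - 1)
m_prop = 123.0280 kg

123.0280 kg


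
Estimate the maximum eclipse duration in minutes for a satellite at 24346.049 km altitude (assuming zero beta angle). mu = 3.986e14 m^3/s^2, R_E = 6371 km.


r = 30717.0490 km
T = 892.9542 min
Eclipse fraction = arcsin(R_E/r)/pi = arcsin(6371.0000/30717.0490)/pi
= arcsin(0.2074092)/pi = 0.06650317
Eclipse duration = 0.06650317 * 892.9542 = 59.3843 min

59.3843 minutes


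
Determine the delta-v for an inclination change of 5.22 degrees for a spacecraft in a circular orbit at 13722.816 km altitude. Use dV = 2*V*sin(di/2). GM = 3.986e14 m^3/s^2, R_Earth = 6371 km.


r = 20093.8160 km = 2.0093816e+07 m
V = sqrt(mu/r) = 4453.8690 m/s
di = 5.22 deg = 0.09110619 rad
dV = 2*V*sin(di/2) = 2*4453.8690*sin(0.04555309)
dV = 405.6347 m/s = 0.4056347 km/s

0.4056 km/s


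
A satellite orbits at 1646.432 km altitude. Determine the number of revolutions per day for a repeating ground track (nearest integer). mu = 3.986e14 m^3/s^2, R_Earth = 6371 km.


r = 8.017432e+06 m
T = 2*pi*sqrt(r^3/mu) = 7144.3735 s = 119.0729 min
revs/day = 1440 / 119.0729 = 12.0934
Rounded: 12 revolutions per day

12 revolutions per day


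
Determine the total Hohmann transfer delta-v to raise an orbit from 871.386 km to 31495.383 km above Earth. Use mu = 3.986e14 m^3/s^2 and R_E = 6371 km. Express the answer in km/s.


r1 = 7242.3860 km = 7.242386e+06 m
r2 = 37866.3830 km = 3.7866383e+07 m
dv1 = sqrt(mu/r1)*(sqrt(2*r2/(r1+r2)) - 1) = 2193.8637 m/s
dv2 = sqrt(mu/r2)*(1 - sqrt(2*r1/(r1+r2))) = 1405.9403 m/s
total dv = |dv1| + |dv2| = 2193.8637 + 1405.9403 = 3599.8040 m/s = 3.5998 km/s

3.5998 km/s


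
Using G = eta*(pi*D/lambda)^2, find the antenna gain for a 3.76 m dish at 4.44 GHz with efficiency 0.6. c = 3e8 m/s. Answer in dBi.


lambda = c/f = 3e8 / 4.44e+09 = 0.06756757 m
G = eta*(pi*D/lambda)^2 = 0.6*(pi*3.76/0.06756757)^2
G = 18337.9218 (linear)
G = 10*log10(18337.9218) = 42.6335 dBi

42.6335 dBi


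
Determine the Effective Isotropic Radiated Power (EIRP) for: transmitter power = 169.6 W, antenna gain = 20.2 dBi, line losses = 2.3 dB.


Pt = 169.6 W = 22.2943 dBW
EIRP = Pt_dBW + Gt - losses = 22.2943 + 20.2 - 2.3 = 40.1943 dBW

40.1943 dBW


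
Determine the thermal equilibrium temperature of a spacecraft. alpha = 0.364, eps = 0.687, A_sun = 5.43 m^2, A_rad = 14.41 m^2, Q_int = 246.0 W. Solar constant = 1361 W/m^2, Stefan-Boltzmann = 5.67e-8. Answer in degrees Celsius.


Numerator = alpha*S*A_sun + Q_int = 0.364*1361*5.43 + 246.0 = 2936.0437 W
Denominator = eps*sigma*A_rad = 0.687*5.67e-8*14.41 = 5.6131129e-07 W/K^4
T^4 = 5.2306871e+09 K^4
T = 268.9303 K = -4.2197 C

-4.2197 degrees Celsius


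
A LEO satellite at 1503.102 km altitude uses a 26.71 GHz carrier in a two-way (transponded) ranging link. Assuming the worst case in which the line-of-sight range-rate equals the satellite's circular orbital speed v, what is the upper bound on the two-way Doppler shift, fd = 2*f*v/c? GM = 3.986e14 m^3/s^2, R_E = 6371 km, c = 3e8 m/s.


r = 7.874102e+06 m
v = sqrt(mu/r) = 7114.8890 m/s (worst-case radial velocity)
f = 26.71 GHz = 2.671e+10 Hz
fd = 2*f*v/c = 2*2.671e+10*7114.8890/3.0e+08
fd = 1.2669246e+06 Hz

1.2669e+06 Hz


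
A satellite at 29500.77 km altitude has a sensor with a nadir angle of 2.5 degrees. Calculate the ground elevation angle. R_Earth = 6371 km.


r = R_E + alt = 35871.7700 km
Law of sines in the satellite / Earth-center / ground-point triangle:
  sin(nadir)/R_E = sin(90 + el)/r  =>  cos(el) = (r/R_E)*sin(nadir)
cos(el) = (35871.7700 / 6371.0000) * sin(2.5 deg) = 0.245598
el = arccos(0.245598) = 75.7828 deg
(Earth-central angle = 90 - nadir - el = 11.7172 deg)

75.7828 degrees


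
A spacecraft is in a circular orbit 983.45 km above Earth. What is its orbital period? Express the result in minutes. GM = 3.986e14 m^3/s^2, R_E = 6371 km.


r = 7354.4500 km = 7.35445e+06 m
T = 2*pi*sqrt(r^3/mu) = 2*pi*sqrt(3.9778701e+20 / 3.986e14)
T = 6276.7744 s = 104.6129 min

104.6129 minutes


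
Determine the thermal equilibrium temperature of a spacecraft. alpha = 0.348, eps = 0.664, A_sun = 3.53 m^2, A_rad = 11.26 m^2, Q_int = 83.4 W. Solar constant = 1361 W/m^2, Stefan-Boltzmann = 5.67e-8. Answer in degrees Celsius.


Numerator = alpha*S*A_sun + Q_int = 0.348*1361*3.53 + 83.4 = 1755.3068 W
Denominator = eps*sigma*A_rad = 0.664*5.67e-8*11.26 = 4.2392549e-07 W/K^4
T^4 = 4.1406023e+09 K^4
T = 253.6681 K = -19.4819 C

-19.4819 degrees Celsius


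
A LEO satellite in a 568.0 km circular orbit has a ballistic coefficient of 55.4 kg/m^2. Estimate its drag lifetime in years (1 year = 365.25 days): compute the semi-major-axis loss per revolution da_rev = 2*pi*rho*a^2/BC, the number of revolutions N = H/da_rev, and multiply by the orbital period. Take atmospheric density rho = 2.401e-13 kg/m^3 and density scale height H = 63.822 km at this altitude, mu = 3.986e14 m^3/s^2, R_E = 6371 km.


a = R_E + alt = 6939.0000 km = 6.939e+06 m
da_rev = 2*pi*rho*a^2/BC = 2*pi*2.401e-13*(6.939e+06)^2/55.4 = 1.311161 m per revolution
N = H/da_rev = 63822.0000 m / 1.311161 m = 48675.9427 revolutions
P = 2*pi*sqrt(a^3/mu) = 5752.4990 s
lifetime = N*P = 48675.9427 * 5752.4990 = 2.8000831e+08 s = 3240.8369 days
years = 3240.8369 / 365.25 = 8.8729 years

8.8729 years


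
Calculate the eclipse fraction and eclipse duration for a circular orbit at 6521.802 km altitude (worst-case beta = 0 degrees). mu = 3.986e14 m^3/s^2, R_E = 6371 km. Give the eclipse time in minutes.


r = 12892.8020 km
T = 242.8180 min
Eclipse fraction = arcsin(R_E/r)/pi = arcsin(6371.0000/12892.8020)/pi
= arcsin(0.4941517)/pi = 0.1645213
Eclipse duration = 0.1645213 * 242.8180 = 39.9487 min

39.9487 minutes


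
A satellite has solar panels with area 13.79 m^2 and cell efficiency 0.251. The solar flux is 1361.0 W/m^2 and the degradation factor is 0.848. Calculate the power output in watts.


P = area * eta * S * degradation
P = 13.79 * 0.251 * 1361.0 * 0.848
P = 3994.7717 W

3994.7717 W


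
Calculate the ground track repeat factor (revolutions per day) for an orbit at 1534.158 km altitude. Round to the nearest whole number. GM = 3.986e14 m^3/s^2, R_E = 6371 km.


r = 7.905158e+06 m
T = 2*pi*sqrt(r^3/mu) = 6994.8282 s = 116.5805 min
revs/day = 1440 / 116.5805 = 12.3520
Rounded: 12 revolutions per day

12 revolutions per day


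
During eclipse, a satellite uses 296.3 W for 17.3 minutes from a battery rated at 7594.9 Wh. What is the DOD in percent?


E_used = P * t / 60 = 296.3 * 17.3 / 60 = 85.4332 Wh
DOD = E_used / E_total * 100 = 85.4332 / 7594.9 * 100
DOD = 1.1249 %

1.1249 %


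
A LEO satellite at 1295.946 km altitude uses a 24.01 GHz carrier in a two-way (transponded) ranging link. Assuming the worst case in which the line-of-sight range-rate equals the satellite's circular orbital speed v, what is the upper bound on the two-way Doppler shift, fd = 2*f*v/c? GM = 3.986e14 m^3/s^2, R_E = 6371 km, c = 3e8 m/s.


r = 7.666946e+06 m
v = sqrt(mu/r) = 7210.3682 m/s (worst-case radial velocity)
f = 24.01 GHz = 2.401e+10 Hz
fd = 2*f*v/c = 2*2.401e+10*7210.3682/3.0e+08
fd = 1.1541396e+06 Hz

1.1541e+06 Hz


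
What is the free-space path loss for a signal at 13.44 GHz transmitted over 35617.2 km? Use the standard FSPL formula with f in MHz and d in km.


f = 13.44 GHz = 13440.0000 MHz
d = 35617.2 km
FSPL = 32.44 + 20*log10(13440.0000) + 20*log10(35617.2)
FSPL = 32.44 + 82.5680 + 91.0332
FSPL = 206.0412 dB

206.0412 dB


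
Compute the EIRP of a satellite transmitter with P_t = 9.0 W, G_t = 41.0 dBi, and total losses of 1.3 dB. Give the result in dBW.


Pt = 9.0 W = 9.5424 dBW
EIRP = Pt_dBW + Gt - losses = 9.5424 + 41.0 - 1.3 = 49.2424 dBW

49.2424 dBW


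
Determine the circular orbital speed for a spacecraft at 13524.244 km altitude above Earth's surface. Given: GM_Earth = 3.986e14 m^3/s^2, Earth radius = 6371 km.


r = R_E + alt = 6371.0 + 13524.244 = 19895.2440 km = 1.9895244e+07 m
v = sqrt(mu/r) = sqrt(3.986e14 / 1.9895244e+07) = 4476.0405 m/s = 4.4760 km/s

4.4760 km/s


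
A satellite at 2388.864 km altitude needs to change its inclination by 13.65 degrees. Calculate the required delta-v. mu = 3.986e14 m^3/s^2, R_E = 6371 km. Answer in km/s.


r = 8759.8640 km = 8.759864e+06 m
V = sqrt(mu/r) = 6745.5904 m/s
di = 13.65 deg = 0.2382374 rad
dV = 2*V*sin(di/2) = 2*6745.5904*sin(0.1191187)
dV = 1603.2544 m/s = 1.6033 km/s

1.6033 km/s


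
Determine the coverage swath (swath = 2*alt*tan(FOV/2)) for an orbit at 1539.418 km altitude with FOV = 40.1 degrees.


FOV = 40.1 deg = 0.699877 rad
swath = 2 * alt * tan(FOV/2) = 2 * 1539.418 * tan(0.3499385)
swath = 2 * 1539.418 * 0.3649588
swath = 1123.6483 km

1123.6483 km


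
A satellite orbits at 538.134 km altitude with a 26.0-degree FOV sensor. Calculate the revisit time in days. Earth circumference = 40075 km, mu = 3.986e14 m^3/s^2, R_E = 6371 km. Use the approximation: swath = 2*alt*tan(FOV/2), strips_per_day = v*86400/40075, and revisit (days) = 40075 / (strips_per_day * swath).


swath = 2*538.134*tan(0.2268928) = 248.4760 km
v = sqrt(mu/r) = 7595.5082 m/s = 7.5955 km/s
strips/day = v*86400/40075 = 7.5955*86400/40075 = 16.3756
coverage/day = strips * swath = 16.3756 * 248.4760 = 4068.9427 km
revisit = 40075 / 4068.9427 = 9.8490 days

9.8490 days


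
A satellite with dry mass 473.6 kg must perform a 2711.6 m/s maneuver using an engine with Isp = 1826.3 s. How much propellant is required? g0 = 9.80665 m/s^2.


ve = Isp * g0 = 1826.3 * 9.80665 = 17909.884895 m/s
mass ratio = exp(dv/ve) = exp(2711.6/17909.884895) = 1.16346477
m_prop = m_dry * (mr - 1) = 473.6 * (1.16346477 - 1)
m_prop = 77.4169 kg

77.4169 kg


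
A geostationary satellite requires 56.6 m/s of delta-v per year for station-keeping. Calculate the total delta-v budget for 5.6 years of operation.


dV = rate * years = 56.6 * 5.6
dV = 316.9600 m/s

316.9600 m/s


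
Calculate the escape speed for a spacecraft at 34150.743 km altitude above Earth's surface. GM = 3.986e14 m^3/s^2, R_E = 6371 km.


r = 6371.0 + 34150.743 = 40521.7430 km = 4.0521743e+07 m
v_esc = sqrt(2*mu/r) = sqrt(2*3.986e14 / 4.0521743e+07)
v_esc = 4435.4694 m/s = 4.4355 km/s

4.4355 km/s


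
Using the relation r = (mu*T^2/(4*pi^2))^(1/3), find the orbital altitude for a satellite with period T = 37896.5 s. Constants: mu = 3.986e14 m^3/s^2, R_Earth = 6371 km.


T = 37896.5 s
r = (mu*T^2/(4*pi^2))^(1/3) = (3.986e14 * 37896.5^2 / (4*pi^2))^(1/3)
r = 2.438514e+07 m = 24385.1400 km
alt = r - R_E = 24385.1400 - 6371 = 18014.1400 km

18014.1400 km


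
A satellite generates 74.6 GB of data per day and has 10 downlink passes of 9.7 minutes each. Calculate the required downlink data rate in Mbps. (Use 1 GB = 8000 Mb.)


total contact time = 10 * 9.7 * 60 = 5820.0000 s
data = 74.6 GB = 596800.0000 Mb
rate = 596800.0000 / 5820.0000 = 102.5430 Mbps

102.5430 Mbps


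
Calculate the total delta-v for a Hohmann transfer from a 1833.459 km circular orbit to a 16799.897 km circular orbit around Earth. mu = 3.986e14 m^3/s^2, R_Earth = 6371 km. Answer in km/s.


r1 = 8204.4590 km = 8.204459e+06 m
r2 = 23170.8970 km = 2.3170897e+07 m
dv1 = sqrt(mu/r1)*(sqrt(2*r2/(r1+r2)) - 1) = 1500.8462 m/s
dv2 = sqrt(mu/r2)*(1 - sqrt(2*r1/(r1+r2))) = 1148.1449 m/s
total dv = |dv1| + |dv2| = 1500.8462 + 1148.1449 = 2648.9911 m/s = 2.6490 km/s

2.6490 km/s


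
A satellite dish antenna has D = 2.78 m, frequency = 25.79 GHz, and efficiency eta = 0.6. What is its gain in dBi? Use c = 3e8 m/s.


lambda = c/f = 3e8 / 2.579e+10 = 0.01163242 m
G = eta*(pi*D/lambda)^2 = 0.6*(pi*2.78/0.01163242)^2
G = 338221.1504 (linear)
G = 10*log10(338221.1504) = 55.2920 dBi

55.2920 dBi


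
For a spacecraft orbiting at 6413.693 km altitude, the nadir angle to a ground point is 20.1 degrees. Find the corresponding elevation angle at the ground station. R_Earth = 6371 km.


r = R_E + alt = 12784.6930 km
Law of sines in the satellite / Earth-center / ground-point triangle:
  sin(nadir)/R_E = sin(90 + el)/r  =>  cos(el) = (r/R_E)*sin(nadir)
cos(el) = (12784.6930 / 6371.0000) * sin(20.1 deg) = 0.6896223
el = arccos(0.6896223) = 46.3998 deg
(Earth-central angle = 90 - nadir - el = 23.5002 deg)

46.3998 degrees


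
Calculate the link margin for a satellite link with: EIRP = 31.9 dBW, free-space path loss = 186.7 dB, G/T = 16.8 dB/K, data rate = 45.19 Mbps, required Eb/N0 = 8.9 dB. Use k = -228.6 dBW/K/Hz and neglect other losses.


C/N0 = EIRP - FSPL + G/T - k = 31.9 - 186.7 + 16.8 - (-228.6)
C/N0 = 90.6000 dB-Hz
R_b = 45.19 Mbps = 4.519e+07 bps -> 10*log10(R_b) = 76.5504 dB-Hz
Eb/N0 = C/N0 - 10*log10(R_b) = 90.6000 - 76.5504 = 14.0496 dB
Margin = Eb/N0 - Eb/N0_req = 14.0496 - 8.9 = 5.1496 dB (link closes)

5.1496 dB


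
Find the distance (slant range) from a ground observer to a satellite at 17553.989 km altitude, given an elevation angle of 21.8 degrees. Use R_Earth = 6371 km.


h = 17553.989 km, el = 21.8 deg
d = -R_E*sin(el) + sqrt((R_E*sin(el))^2 + 2*R_E*h + h^2)
d = -6371.0000*sin(0.3804818) + sqrt((6371.0000*0.3713678)^2 + 2*6371.0000*17553.989 + 17553.989^2)
d = 20816.1927 km

20816.1927 km


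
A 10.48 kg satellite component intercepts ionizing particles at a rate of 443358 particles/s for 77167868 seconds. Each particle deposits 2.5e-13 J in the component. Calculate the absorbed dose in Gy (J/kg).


Total energy deposited = rate * time * E_per
  = 443358 * 77167868 * 2.5e-13 = 8.5532 J
Dose = E_total / mass = 8.5532 / 10.48
Dose = 0.8161496 Gy

0.8161 Gy


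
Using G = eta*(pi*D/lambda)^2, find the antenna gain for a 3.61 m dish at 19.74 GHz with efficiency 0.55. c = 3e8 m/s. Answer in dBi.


lambda = c/f = 3e8 / 1.974e+10 = 0.01519757 m
G = eta*(pi*D/lambda)^2 = 0.55*(pi*3.61/0.01519757)^2
G = 306287.0436 (linear)
G = 10*log10(306287.0436) = 54.8613 dBi

54.8613 dBi


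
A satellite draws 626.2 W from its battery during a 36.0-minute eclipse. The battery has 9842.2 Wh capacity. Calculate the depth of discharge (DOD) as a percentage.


E_used = P * t / 60 = 626.2 * 36.0 / 60 = 375.7200 Wh
DOD = E_used / E_total * 100 = 375.7200 / 9842.2 * 100
DOD = 3.8174 %

3.8174 %


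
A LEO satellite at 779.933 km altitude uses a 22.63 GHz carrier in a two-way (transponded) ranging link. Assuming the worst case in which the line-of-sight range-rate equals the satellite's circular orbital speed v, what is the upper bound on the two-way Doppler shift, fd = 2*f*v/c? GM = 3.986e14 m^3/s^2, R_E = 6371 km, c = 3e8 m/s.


r = 7.150933e+06 m
v = sqrt(mu/r) = 7465.9881 m/s (worst-case radial velocity)
f = 22.63 GHz = 2.263e+10 Hz
fd = 2*f*v/c = 2*2.263e+10*7465.9881/3.0e+08
fd = 1.1263687e+06 Hz

1.1264e+06 Hz


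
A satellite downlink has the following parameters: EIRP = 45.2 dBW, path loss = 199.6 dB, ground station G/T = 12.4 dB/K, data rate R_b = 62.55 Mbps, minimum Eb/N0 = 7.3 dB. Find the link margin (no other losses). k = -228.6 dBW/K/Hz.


C/N0 = EIRP - FSPL + G/T - k = 45.2 - 199.6 + 12.4 - (-228.6)
C/N0 = 86.6000 dB-Hz
R_b = 62.55 Mbps = 6.255e+07 bps -> 10*log10(R_b) = 77.9623 dB-Hz
Eb/N0 = C/N0 - 10*log10(R_b) = 86.6000 - 77.9623 = 8.6377 dB
Margin = Eb/N0 - Eb/N0_req = 8.6377 - 7.3 = 1.3377 dB (link closes)

1.3377 dB


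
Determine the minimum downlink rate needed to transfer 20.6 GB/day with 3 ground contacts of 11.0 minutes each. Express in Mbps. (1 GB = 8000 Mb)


total contact time = 3 * 11.0 * 60 = 1980.0000 s
data = 20.6 GB = 164800.0000 Mb
rate = 164800.0000 / 1980.0000 = 83.2323 Mbps

83.2323 Mbps


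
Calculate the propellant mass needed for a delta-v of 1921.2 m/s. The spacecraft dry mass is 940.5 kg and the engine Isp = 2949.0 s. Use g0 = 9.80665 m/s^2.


ve = Isp * g0 = 2949.0 * 9.80665 = 28919.810850 m/s
mass ratio = exp(dv/ve) = exp(1921.2/28919.810850) = 1.06868826
m_prop = m_dry * (mr - 1) = 940.5 * (1.06868826 - 1)
m_prop = 64.6013 kg

64.6013 kg


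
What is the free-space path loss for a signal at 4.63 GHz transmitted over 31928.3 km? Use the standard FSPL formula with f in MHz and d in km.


f = 4.63 GHz = 4630.0000 MHz
d = 31928.3 km
FSPL = 32.44 + 20*log10(4630.0000) + 20*log10(31928.3)
FSPL = 32.44 + 73.3116 + 90.0835
FSPL = 195.8351 dB

195.8351 dB


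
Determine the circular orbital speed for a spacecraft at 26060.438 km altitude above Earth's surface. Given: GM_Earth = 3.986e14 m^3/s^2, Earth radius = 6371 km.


r = R_E + alt = 6371.0 + 26060.438 = 32431.4380 km = 3.2431438e+07 m
v = sqrt(mu/r) = sqrt(3.986e14 / 3.2431438e+07) = 3505.7871 m/s = 3.5058 km/s

3.5058 km/s


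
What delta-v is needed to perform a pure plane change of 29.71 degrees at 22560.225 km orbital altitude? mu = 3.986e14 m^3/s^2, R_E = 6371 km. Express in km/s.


r = 28931.2250 km = 2.8931225e+07 m
V = sqrt(mu/r) = 3711.8057 m/s
di = 29.71 deg = 0.5185373 rad
dV = 2*V*sin(di/2) = 2*3711.8057*sin(0.2592687)
dV = 1903.2189 m/s = 1.9032 km/s

1.9032 km/s


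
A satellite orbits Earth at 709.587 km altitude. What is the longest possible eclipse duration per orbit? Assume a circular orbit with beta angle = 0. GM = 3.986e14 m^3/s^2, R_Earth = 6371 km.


r = 7080.5870 km
T = 98.8243 min
Eclipse fraction = arcsin(R_E/r)/pi = arcsin(6371.0000/7080.5870)/pi
= arcsin(0.8997842)/pi = 0.3562762
Eclipse duration = 0.3562762 * 98.8243 = 35.2088 min

35.2088 minutes


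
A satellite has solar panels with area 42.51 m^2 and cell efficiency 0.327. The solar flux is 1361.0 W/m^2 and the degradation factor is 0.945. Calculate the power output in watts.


P = area * eta * S * degradation
P = 42.51 * 0.327 * 1361.0 * 0.945
P = 17878.4058 W

17878.4058 W


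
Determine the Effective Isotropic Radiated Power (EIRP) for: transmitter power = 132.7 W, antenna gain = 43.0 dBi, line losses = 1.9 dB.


Pt = 132.7 W = 21.2287 dBW
EIRP = Pt_dBW + Gt - losses = 21.2287 + 43.0 - 1.9 = 62.3287 dBW

62.3287 dBW


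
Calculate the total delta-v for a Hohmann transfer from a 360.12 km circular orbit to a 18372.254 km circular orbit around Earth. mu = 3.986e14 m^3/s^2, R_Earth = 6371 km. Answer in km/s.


r1 = 6731.1200 km = 6.73112e+06 m
r2 = 24743.2540 km = 2.4743254e+07 m
dv1 = sqrt(mu/r1)*(sqrt(2*r2/(r1+r2)) - 1) = 1953.8774 m/s
dv2 = sqrt(mu/r2)*(1 - sqrt(2*r1/(r1+r2))) = 1388.7110 m/s
total dv = |dv1| + |dv2| = 1953.8774 + 1388.7110 = 3342.5884 m/s = 3.3426 km/s

3.3426 km/s


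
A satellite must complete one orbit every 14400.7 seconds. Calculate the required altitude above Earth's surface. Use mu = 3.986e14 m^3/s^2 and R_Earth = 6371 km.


T = 14400.7 s
r = (mu*T^2/(4*pi^2))^(1/3) = (3.986e14 * 14400.7^2 / (4*pi^2))^(1/3)
r = 1.2793271e+07 m = 12793.2707 km
alt = r - R_E = 12793.2707 - 6371 = 6422.2707 km

6422.2707 km


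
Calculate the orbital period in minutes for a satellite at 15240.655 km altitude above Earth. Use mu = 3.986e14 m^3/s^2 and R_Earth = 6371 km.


r = 21611.6550 km = 2.1611655e+07 m
T = 2*pi*sqrt(r^3/mu) = 2*pi*sqrt(1.0094018e+22 / 3.986e14)
T = 31618.6454 s = 526.9774 min

526.9774 minutes
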